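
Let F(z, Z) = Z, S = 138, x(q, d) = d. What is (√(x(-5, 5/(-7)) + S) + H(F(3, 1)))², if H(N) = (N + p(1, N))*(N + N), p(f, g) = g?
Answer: 1073/7 + 248*√7/7 ≈ 247.02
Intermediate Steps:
H(N) = 4*N² (H(N) = (N + N)*(N + N) = (2*N)*(2*N) = 4*N²)
(√(x(-5, 5/(-7)) + S) + H(F(3, 1)))² = (√(5/(-7) + 138) + 4*1²)² = (√(5*(-⅐) + 138) + 4*1)² = (√(-5/7 + 138) + 4)² = (√(961/7) + 4)² = (31*√7/7 + 4)² = (4 + 31*√7/7)²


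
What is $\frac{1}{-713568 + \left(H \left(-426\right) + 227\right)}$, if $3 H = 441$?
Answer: $- \frac{1}{775963} \approx -1.2887 \cdot 10^{-6}$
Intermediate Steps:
$H = 147$ ($H = \frac{1}{3} \cdot 441 = 147$)
$\frac{1}{-713568 + \left(H \left(-426\right) + 227\right)} = \frac{1}{-713568 + \left(147 \left(-426\right) + 227\right)} = \frac{1}{-713568 + \left(-62622 + 227\right)} = \frac{1}{-713568 - 62395} = \frac{1}{-775963} = - \frac{1}{775963}$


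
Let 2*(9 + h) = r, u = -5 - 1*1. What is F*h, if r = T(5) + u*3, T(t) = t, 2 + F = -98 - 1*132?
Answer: 3596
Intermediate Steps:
u = -6 (u = -5 - 1 = -6)
F = -232 (F = -2 + (-98 - 1*132) = -2 + (-98 - 132) = -2 - 230 = -232)
r = -13 (r = 5 - 6*3 = 5 - 18 = -13)
h = -31/2 (h = -9 + (½)*(-13) = -9 - 13/2 = -31/2 ≈ -15.500)
F*h = -232*(-31/2) = 3596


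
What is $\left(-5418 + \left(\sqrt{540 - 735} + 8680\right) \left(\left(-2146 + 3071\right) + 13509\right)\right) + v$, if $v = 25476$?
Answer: $125307178 + 14434 i \sqrt{195} \approx 1.2531 \cdot 10^{8} + 2.0156 \cdot 10^{5} i$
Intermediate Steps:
$\left(-5418 + \left(\sqrt{540 - 735} + 8680\right) \left(\left(-2146 + 3071\right) + 13509\right)\right) + v = \left(-5418 + \left(\sqrt{540 - 735} + 8680\right) \left(\left(-2146 + 3071\right) + 13509\right)\right) + 25476 = \left(-5418 + \left(\sqrt{-195} + 8680\right) \left(925 + 13509\right)\right) + 25476 = \left(-5418 + \left(i \sqrt{195} + 8680\right) 14434\right) + 25476 = \left(-5418 + \left(8680 + i \sqrt{195}\right) 14434\right) + 25476 = \left(-5418 + \left(125287120 + 14434 i \sqrt{195}\right)\right) + 25476 = \left(125281702 + 14434 i \sqrt{195}\right) + 25476 = 125307178 + 14434 i \sqrt{195}$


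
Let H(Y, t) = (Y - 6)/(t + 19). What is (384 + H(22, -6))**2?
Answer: 25080064/169 ≈ 1.4840e+5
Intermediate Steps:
H(Y, t) = (-6 + Y)/(19 + t)
(384 + H(22, -6))**2 = (384 + (-6 + 22)/(19 - 6))**2 = (384 + 16/13)**2 = (5008/13)**2 = 25080064/169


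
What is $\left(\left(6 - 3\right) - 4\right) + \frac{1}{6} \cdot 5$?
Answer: $- \frac{1}{6} \approx -0.16667$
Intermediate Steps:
$\left(\left(6 - 3\right) - 4\right) + \frac{1}{6} \cdot 5 = \left(3 - 4\right) + \frac{1}{6} \cdot 5 = -1 + \frac{5}{6} = - \frac{1}{6}$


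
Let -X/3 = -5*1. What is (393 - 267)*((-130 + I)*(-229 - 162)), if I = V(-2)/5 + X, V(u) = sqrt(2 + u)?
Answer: 5665590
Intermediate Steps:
X = 15 (X = -(-15) = -3*(-5) = 15)
I = 15 (I = sqrt(2 - 2)/5 + 15 = sqrt(0)/5 + 15 = (1/5)*0 + 15 = 0 + 15 = 15)
(393 - 267)*((-130 + I)*(-229 - 162)) = (393 - 267)*((-130 + 15)*(-229 - 162)) = 126*(-115*(-391)) = 126*44965 = 5665590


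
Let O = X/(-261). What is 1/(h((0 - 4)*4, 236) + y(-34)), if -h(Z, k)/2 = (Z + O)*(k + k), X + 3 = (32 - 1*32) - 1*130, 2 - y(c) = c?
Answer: 261/3825988 ≈ 6.8218e-5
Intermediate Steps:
y(c) = 2 - c
X = -133 (X = -3 + ((32 - 1*32) - 1*130) = -3 + ((32 - 32) - 130) = -3 + (0 - 130) = -3 - 130 = -133)
O = 133/261 (O = -133/(-261) = -133*(-1/261) = 133/261 ≈ 0.50958)
h(Z, k) = -4*k*(133/261 + Z) (h(Z, k) = -2*(Z + 133/261)*(k + k) = -2*(133/261 + Z)*2*k = -4*k*(133/261 + Z))
1/(h((0 - 4)*4, 236) + y(-34)) = 1/(-4/261*236*(133 + 261*((0 - 4)*4)) + (2 - 1*(-34))) = 1/(-4/261*236*(133 + 261*(-4*4)) + (2 + 34)) = 1/(-4/261*236*(133 + 261*(-16)) + 36) = 1/(-4/261*236*(133 - 4176) + 36) = 1/(-4/261*236*(-4043) + 36) = 1/(3816592/261 + 36) = 1/(3825988/261) = 261/3825988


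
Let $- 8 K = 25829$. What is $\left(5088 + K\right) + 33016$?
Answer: $\frac{279003}{8} \approx 34875.0$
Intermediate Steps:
$K = - \frac{25829}{8}$ ($K = \left(- \frac{1}{8}\right) 25829 = - \frac{25829}{8} \approx -3228.6$)
$\left(5088 + K\right) + 33016 = \left(5088 - \frac{25829}{8}\right) + 33016 = \frac{14875}{8} + 33016 = \frac{279003}{8}$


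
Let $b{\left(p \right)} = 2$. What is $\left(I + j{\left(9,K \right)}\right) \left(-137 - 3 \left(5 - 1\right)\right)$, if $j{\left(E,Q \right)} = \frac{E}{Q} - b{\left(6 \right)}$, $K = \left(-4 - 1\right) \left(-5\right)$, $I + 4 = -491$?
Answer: $\frac{1849984}{25} \approx 73999.0$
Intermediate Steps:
$I = -495$ ($I = -4 - 491 = -495$)
$K = 25$ ($K = \left(-5\right) \left(-5\right) = 25$)
$j{\left(E,Q \right)} = -2 + \frac{E}{Q}$ ($j{\left(E,Q \right)} = \frac{E}{Q} - 2 = -2 + \frac{E}{Q}$)
$\left(I + j{\left(9,K \right)}\right) \left(-137 - 3 \left(5 - 1\right)\right) = \left(-495 - \left(2 - \frac{9}{25}\right)\right) \left(-137 - 3 \left(5 - 1\right)\right) = \left(-495 + \left(-2 + 9 \cdot \frac{1}{25}\right)\right) \left(-137 - 12\right) = \left(-495 + \left(-2 + \frac{9}{25}\right)\right) \left(-137 - 12\right) = \left(-495 - \frac{41}{25}\right) \left(-149\right) = \left(- \frac{12416}{25}\right) \left(-149\right) = \frac{1849984}{25}$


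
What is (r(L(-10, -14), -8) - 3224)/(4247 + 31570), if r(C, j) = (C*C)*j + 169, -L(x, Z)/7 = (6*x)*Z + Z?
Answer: -89151749/11939 ≈ -7467.3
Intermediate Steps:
L(x, Z) = -7*Z - 42*Z*x (L(x, Z) = -7*((6*x)*Z + Z) = -7*(6*Z*x + Z) = -7*(Z + 6*Z*x) = -7*Z - 42*Z*x)
r(C, j) = 169 + j*C**2 (r(C, j) = C**2*j + 169 = j*C**2 + 169 = 169 + j*C**2)
(r(L(-10, -14), -8) - 3224)/(4247 + 31570) = ((169 - 8*9604*(1 + 6*(-10))**2) - 3224)/(4247 + 31570) = ((169 - 8*9604*(1 - 60)**2) - 3224)/35817 = ((169 - 8*(-7*(-14)*(-59))**2) - 3224)*(1/35817) = ((169 - 8*(-5782)**2) - 3224)*(1/35817) = ((169 - 8*33431524) - 3224)*(1/35817) = ((169 - 267452192) - 3224)*(1/35817) = (-267452023 - 3224)*(1/35817) = -267455247*1/35817 = -89151749/11939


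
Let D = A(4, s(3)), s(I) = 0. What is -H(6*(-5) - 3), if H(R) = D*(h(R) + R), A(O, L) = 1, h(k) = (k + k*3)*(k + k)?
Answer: -8679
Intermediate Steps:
h(k) = 8*k**2 (h(k) = (k + 3*k)*(2*k) = (4*k)*(2*k) = 8*k**2)
D = 1
H(R) = R + 8*R**2 (H(R) = 1*(8*R**2 + R) = 1*(R + 8*R**2) = R + 8*R**2)
-H(6*(-5) - 3) = -(6*(-5) - 3)*(1 + 8*(6*(-5) - 3)) = -(-30 - 3)*(1 + 8*(-30 - 3)) = -(-33)*(1 + 8*(-33)) = -(-33)*(1 - 264) = -(-33)*(-263) = -1*8679 = -8679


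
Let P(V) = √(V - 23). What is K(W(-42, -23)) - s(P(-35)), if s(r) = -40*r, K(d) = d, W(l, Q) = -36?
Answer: -36 + 40*I*√58 ≈ -36.0 + 304.63*I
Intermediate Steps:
P(V) = √(-23 + V)
K(W(-42, -23)) - s(P(-35)) = -36 - (-40)*√(-23 - 35) = -36 - (-40)*√(-58) = -36 - (-40)*I*√58 = -36 + 40*I*√58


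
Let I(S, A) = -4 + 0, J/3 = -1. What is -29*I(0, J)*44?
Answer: 5104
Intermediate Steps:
J = -3 (J = 3*(-1) = -3)
I(S, A) = -4
-29*I(0, J)*44 = -29*(-4)*44 = 116*44 = 5104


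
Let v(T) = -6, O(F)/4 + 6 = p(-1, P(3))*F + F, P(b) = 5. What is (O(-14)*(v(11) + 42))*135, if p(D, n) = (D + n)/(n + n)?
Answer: -497664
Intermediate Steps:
p(D, n) = (D + n)/(2*n) (p(D, n) = (D + n)/((2*n)) = (D + n)*(1/(2*n)) = (D + n)/(2*n))
O(F) = -24 + 28*F/5 (O(F) = -24 + 4*(((½)*(-1 + 5)/5)*F + F) = -24 + 4*(((½)*(⅕)*4)*F + F) = -24 + 4*(2*F/5 + F) = -24 + 4*(7*F/5) = -24 + 28*F/5)
(O(-14)*(v(11) + 42))*135 = ((-24 + (28/5)*(-14))*(-6 + 42))*135 = ((-24 - 392/5)*36)*135 = -512/5*36*135 = -18432/5*135 = -497664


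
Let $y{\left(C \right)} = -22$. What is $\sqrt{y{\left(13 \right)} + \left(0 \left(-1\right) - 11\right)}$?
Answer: $i \sqrt{33} \approx 5.7446 i$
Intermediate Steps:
$\sqrt{y{\left(13 \right)} + \left(0 \left(-1\right) - 11\right)} = \sqrt{-22 + \left(0 \left(-1\right) - 11\right)} = \sqrt{-22 + \left(0 - 11\right)} = \sqrt{-22 - 11} = \sqrt{-33} = i \sqrt{33}$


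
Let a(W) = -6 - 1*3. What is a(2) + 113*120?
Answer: 13551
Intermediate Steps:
a(W) = -9 (a(W) = -6 - 3 = -9)
a(2) + 113*120 = -9 + 113*120 = -9 + 13560 = 13551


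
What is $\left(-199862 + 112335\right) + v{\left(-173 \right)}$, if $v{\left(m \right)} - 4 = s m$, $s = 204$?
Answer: $-122815$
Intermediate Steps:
$v{\left(m \right)} = 4 + 204 m$
$\left(-199862 + 112335\right) + v{\left(-173 \right)} = \left(-199862 + 112335\right) + \left(4 + 204 \left(-173\right)\right) = -87527 + \left(4 - 35292\right) = -87527 - 35288 = -122815$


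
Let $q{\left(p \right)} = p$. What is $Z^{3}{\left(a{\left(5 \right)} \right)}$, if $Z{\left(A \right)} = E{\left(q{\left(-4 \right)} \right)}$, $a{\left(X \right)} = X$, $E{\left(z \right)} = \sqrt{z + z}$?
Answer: $- 16 i \sqrt{2} \approx - 22.627 i$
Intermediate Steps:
$E{\left(z \right)} = \sqrt{2} \sqrt{z}$ ($E{\left(z \right)} = \sqrt{2 z} = \sqrt{2} \sqrt{z}$)
$Z{\left(A \right)} = 2 i \sqrt{2}$ ($Z{\left(A \right)} = \sqrt{2} \sqrt{-4} = \sqrt{2} \cdot 2 i = 2 i \sqrt{2}$)
$Z^{3}{\left(a{\left(5 \right)} \right)} = \left(2 i \sqrt{2}\right)^{3} = - 16 i \sqrt{2}$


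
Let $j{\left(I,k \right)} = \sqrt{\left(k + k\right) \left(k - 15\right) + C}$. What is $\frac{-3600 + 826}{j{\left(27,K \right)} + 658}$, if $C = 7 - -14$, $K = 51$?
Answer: $- \frac{1825292}{429271} + \frac{2774 \sqrt{3693}}{429271} \approx -3.8594$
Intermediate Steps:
$C = 21$ ($C = 7 + 14 = 21$)
$j{\left(I,k \right)} = \sqrt{21 + 2 k \left(-15 + k\right)}$ ($j{\left(I,k \right)} = \sqrt{\left(k + k\right) \left(k - 15\right) + 21} = \sqrt{2 k \left(-15 + k\right) + 21} = \sqrt{21 + 2 k \left(-15 + k\right)}$)
$\frac{-3600 + 826}{j{\left(27,K \right)} + 658} = \frac{-3600 + 826}{\sqrt{21 - 1530 + 2 \cdot 51^{2}} + 658} = - \frac{2774}{\sqrt{21 - 1530 + 2 \cdot 2601} + 658} = - \frac{2774}{\sqrt{21 - 1530 + 5202} + 658} = - \frac{2774}{\sqrt{3693} + 658} = - \frac{2774}{658 + \sqrt{3693}}$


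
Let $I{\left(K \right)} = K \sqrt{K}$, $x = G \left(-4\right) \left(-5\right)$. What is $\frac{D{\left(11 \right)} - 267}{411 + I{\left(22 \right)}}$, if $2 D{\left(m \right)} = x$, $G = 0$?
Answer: $- \frac{109737}{158273} + \frac{5874 \sqrt{22}}{158273} \approx -0.51926$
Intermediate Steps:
$x = 0$ ($x = 0 \left(-4\right) \left(-5\right) = 0 \left(-5\right) = 0$)
$D{\left(m \right)} = 0$ ($D{\left(m \right)} = \frac{1}{2} \cdot 0 = 0$)
$I{\left(K \right)} = K^{\frac{3}{2}}$
$\frac{D{\left(11 \right)} - 267}{411 + I{\left(22 \right)}} = \frac{0 - 267}{411 + 22^{\frac{3}{2}}} = - \frac{267}{411 + 22 \sqrt{22}}$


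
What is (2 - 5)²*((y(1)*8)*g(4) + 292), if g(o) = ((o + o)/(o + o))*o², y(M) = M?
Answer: 3780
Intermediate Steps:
g(o) = o² (g(o) = ((2*o)/((2*o)))*o² = ((2*o)*(1/(2*o)))*o² = 1*o² = o²)
(2 - 5)²*((y(1)*8)*g(4) + 292) = (2 - 5)²*((1*8)*4² + 292) = (-3)²*(8*16 + 292) = 9*(128 + 292) = 9*420 = 3780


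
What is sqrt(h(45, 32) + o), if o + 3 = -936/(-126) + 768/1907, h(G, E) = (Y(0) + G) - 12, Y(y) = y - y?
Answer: sqrt(6741378490)/13349 ≈ 6.1507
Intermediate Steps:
Y(y) = 0
h(G, E) = -12 + G (h(G, E) = (0 + G) - 12 = G - 12 = -12 + G)
o = 64493/13349 (o = -3 + (-936/(-126) + 768/1907) = -3 + (-936*(-1/126) + 768*(1/1907)) = -3 + (52/7 + 768/1907) = -3 + 104540/13349 = 64493/13349 ≈ 4.8313)
sqrt(h(45, 32) + o) = sqrt((-12 + 45) + 64493/13349) = sqrt(33 + 64493/13349) = sqrt(505010/13349) = sqrt(6741378490)/13349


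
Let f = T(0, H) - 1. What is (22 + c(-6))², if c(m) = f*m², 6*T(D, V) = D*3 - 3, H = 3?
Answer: 1024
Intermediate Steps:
T(D, V) = -½ + D/2 (T(D, V) = (D*3 - 3)/6 = (3*D - 3)/6 = (-3 + 3*D)/6 = -½ + D/2)
f = -3/2 (f = (-½ + (½)*0) - 1 = (-½ + 0) - 1 = -½ - 1 = -3/2 ≈ -1.5000)
c(m) = -3*m²/2
(22 + c(-6))² = (22 - 3/2*(-6)²)² = (22 - 3/2*36)² = (22 - 54)² = (-32)² = 1024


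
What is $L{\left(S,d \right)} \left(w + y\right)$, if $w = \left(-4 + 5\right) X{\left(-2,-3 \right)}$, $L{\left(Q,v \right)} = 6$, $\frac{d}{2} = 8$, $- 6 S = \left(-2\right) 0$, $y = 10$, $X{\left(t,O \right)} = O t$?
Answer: $96$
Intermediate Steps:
$S = 0$ ($S = - \frac{\left(-2\right) 0}{6} = \left(- \frac{1}{6}\right) 0 = 0$)
$d = 16$ ($d = 2 \cdot 8 = 16$)
$w = 6$ ($w = \left(-4 + 5\right) \left(\left(-3\right) \left(-2\right)\right) = 1 \cdot 6 = 6$)
$L{\left(S,d \right)} \left(w + y\right) = 6 \left(6 + 10\right) = 6 \cdot 16 = 96$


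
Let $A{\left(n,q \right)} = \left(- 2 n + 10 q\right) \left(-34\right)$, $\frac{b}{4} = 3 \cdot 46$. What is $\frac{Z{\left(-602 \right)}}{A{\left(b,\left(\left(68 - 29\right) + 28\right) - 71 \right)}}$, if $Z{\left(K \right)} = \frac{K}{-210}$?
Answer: $\frac{43}{583440} \approx 7.3701 \cdot 10^{-5}$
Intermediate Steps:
$b = 552$ ($b = 4 \cdot 3 \cdot 46 = 4 \cdot 138 = 552$)
$A{\left(n,q \right)} = - 340 q + 68 n$
$Z{\left(K \right)} = - \frac{K}{210}$ ($Z{\left(K \right)} = K \left(- \frac{1}{210}\right) = - \frac{K}{210}$)
$\frac{Z{\left(-602 \right)}}{A{\left(b,\left(\left(68 - 29\right) + 28\right) - 71 \right)}} = \frac{\left(- \frac{1}{210}\right) \left(-602\right)}{- 340 \left(\left(\left(68 - 29\right) + 28\right) - 71\right) + 68 \cdot 552} = \frac{43}{15 \left(- 340 \left(\left(39 + 28\right) - 71\right) + 37536\right)} = \frac{43}{15 \left(- 340 \left(67 - 71\right) + 37536\right)} = \frac{43}{15 \left(\left(-340\right) \left(-4\right) + 37536\right)} = \frac{43}{15 \left(1360 + 37536\right)} = \frac{43}{15 \cdot 38896} = \frac{43}{15} \cdot \frac{1}{38896} = \frac{43}{583440}$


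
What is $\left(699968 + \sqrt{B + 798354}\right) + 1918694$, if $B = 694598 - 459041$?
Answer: $2618662 + 3 \sqrt{114879} \approx 2.6197 \cdot 10^{6}$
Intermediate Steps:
$B = 235557$
$\left(699968 + \sqrt{B + 798354}\right) + 1918694 = \left(699968 + \sqrt{235557 + 798354}\right) + 1918694 = \left(699968 + \sqrt{1033911}\right) + 1918694 = \left(699968 + 3 \sqrt{114879}\right) + 1918694 = 2618662 + 3 \sqrt{114879}$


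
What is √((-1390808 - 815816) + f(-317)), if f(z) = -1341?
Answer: I*√2207965 ≈ 1485.9*I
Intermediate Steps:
√((-1390808 - 815816) + f(-317)) = √((-1390808 - 815816) - 1341) = √(-2206624 - 1341) = √(-2207965) = I*√2207965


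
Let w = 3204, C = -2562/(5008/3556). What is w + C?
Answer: 866895/626 ≈ 1384.8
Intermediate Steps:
C = -1138809/626 (C = -2562/(5008*(1/3556)) = -2562/1252/889 = -2562*889/1252 = -1138809/626 ≈ -1819.2)
w + C = 3204 - 1138809/626 = 866895/626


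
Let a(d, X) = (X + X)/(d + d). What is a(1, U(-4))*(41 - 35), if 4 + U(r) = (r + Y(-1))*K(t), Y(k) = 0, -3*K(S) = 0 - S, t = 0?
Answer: -24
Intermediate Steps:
K(S) = S/3 (K(S) = -(0 - S)/3 = -(-1)*S/3 = S/3)
U(r) = -4 (U(r) = -4 + (r + 0)*((⅓)*0) = -4 + r*0 = -4 + 0 = -4)
a(d, X) = X/d (a(d, X) = (2*X)/((2*d)) = (2*X)*(1/(2*d)) = X/d)
a(1, U(-4))*(41 - 35) = (-4/1)*(41 - 35) = -4*1*6 = -4*6 = -24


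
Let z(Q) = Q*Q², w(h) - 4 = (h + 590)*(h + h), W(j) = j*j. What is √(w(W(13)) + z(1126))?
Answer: √1427884922 ≈ 37787.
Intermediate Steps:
W(j) = j²
w(h) = 4 + 2*h*(590 + h) (w(h) = 4 + (h + 590)*(h + h) = 4 + (590 + h)*(2*h) = 4 + 2*h*(590 + h))
z(Q) = Q³
√(w(W(13)) + z(1126)) = √((4 + 2*(13²)² + 1180*13²) + 1126³) = √((4 + 2*169² + 1180*169) + 1427628376) = √((4 + 2*28561 + 199420) + 1427628376) = √((4 + 57122 + 199420) + 1427628376) = √(256546 + 1427628376) = √1427884922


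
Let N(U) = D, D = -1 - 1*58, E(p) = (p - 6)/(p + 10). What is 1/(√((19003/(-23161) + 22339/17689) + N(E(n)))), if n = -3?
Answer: -133*I*√1539196096499/1262671121 ≈ -0.13068*I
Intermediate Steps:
E(p) = (-6 + p)/(10 + p)
D = -59 (D = -1 - 58 = -59)
N(U) = -59
1/(√((19003/(-23161) + 22339/17689) + N(E(n)))) = 1/(√((19003/(-23161) + 22339/17689) - 59)) = 1/(√((19003*(-1/23161) + 22339*(1/17689)) - 59)) = 1/(√((-19003/23161 + 22339/17689) - 59)) = 1/(√(9539448/21562891 - 59)) = 1/(√(-1262671121/21562891)) = 1/(I*√1539196096499/162127) = -133*I*√1539196096499/1262671121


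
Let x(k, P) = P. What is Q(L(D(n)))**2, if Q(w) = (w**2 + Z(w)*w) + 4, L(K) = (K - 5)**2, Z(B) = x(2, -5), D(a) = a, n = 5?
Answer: 16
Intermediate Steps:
Z(B) = -5
L(K) = (-5 + K)**2
Q(w) = 4 + w**2 - 5*w (Q(w) = (w**2 - 5*w) + 4 = 4 + w**2 - 5*w)
Q(L(D(n)))**2 = (4 + ((-5 + 5)**2)**2 - 5*(-5 + 5)**2)**2 = (4 + (0**2)**2 - 5*0**2)**2 = (4 + 0**2 - 5*0)**2 = (4 + 0 + 0)**2 = 4**2 = 16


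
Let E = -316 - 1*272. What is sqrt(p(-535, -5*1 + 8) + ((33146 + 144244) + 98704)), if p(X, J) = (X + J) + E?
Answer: sqrt(274974) ≈ 524.38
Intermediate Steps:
E = -588 (E = -316 - 272 = -588)
p(X, J) = -588 + J + X (p(X, J) = (X + J) - 588 = (J + X) - 588 = -588 + J + X)
sqrt(p(-535, -5*1 + 8) + ((33146 + 144244) + 98704)) = sqrt((-588 + (-5*1 + 8) - 535) + ((33146 + 144244) + 98704)) = sqrt((-588 + (-5 + 8) - 535) + (177390 + 98704)) = sqrt((-588 + 3 - 535) + 276094) = sqrt(-1120 + 276094) = sqrt(274974)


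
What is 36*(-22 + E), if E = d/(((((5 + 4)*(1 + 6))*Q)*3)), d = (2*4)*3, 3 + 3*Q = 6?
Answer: -5512/7 ≈ -787.43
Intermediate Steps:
Q = 1 (Q = -1 + (1/3)*6 = -1 + 2 = 1)
d = 24 (d = 8*3 = 24)
E = 8/63 (E = 24/(((((5 + 4)*(1 + 6))*1)*3)) = 24/((((9*7)*1)*3)) = 24/(((63*1)*3)) = 24/((63*3)) = 24/189 = 24*(1/189) = 8/63 ≈ 0.12698)
36*(-22 + E) = 36*(-22 + 8/63) = 36*(-1378/63) = -5512/7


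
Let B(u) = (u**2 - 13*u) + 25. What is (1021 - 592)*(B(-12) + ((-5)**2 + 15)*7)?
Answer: 259545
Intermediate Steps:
B(u) = 25 + u**2 - 13*u
(1021 - 592)*(B(-12) + ((-5)**2 + 15)*7) = (1021 - 592)*((25 + (-12)**2 - 13*(-12)) + ((-5)**2 + 15)*7) = 429*((25 + 144 + 156) + (25 + 15)*7) = 429*(325 + 40*7) = 429*(325 + 280) = 429*605 = 259545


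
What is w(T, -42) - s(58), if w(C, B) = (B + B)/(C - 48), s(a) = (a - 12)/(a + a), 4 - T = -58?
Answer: -371/58 ≈ -6.3966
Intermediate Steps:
T = 62 (T = 4 - 1*(-58) = 4 + 58 = 62)
s(a) = (-12 + a)/(2*a) (s(a) = (-12 + a)/((2*a)) = (-12 + a)*(1/(2*a)) = (-12 + a)/(2*a))
w(C, B) = 2*B/(-48 + C) (w(C, B) = (2*B)/(-48 + C) = 2*B/(-48 + C))
w(T, -42) - s(58) = 2*(-42)/(-48 + 62) - (-12 + 58)/(2*58) = 2*(-42)/14 - 46/(2*58) = 2*(-42)*(1/14) - 1*23/58 = -6 - 23/58 = -371/58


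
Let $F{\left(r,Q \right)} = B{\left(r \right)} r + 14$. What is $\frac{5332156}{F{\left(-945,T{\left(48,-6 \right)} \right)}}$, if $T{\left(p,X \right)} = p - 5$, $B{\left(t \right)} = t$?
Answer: $\frac{5332156}{893039} \approx 5.9708$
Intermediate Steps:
$T{\left(p,X \right)} = -5 + p$ ($T{\left(p,X \right)} = p - 5 = -5 + p$)
$F{\left(r,Q \right)} = 14 + r^{2}$ ($F{\left(r,Q \right)} = r r + 14 = r^{2} + 14 = 14 + r^{2}$)
$\frac{5332156}{F{\left(-945,T{\left(48,-6 \right)} \right)}} = \frac{5332156}{14 + \left(-945\right)^{2}} = \frac{5332156}{14 + 893025} = \frac{5332156}{893039}$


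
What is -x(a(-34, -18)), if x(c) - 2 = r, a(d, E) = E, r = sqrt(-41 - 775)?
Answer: -2 - 4*I*sqrt(51) ≈ -2.0 - 28.566*I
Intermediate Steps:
r = 4*I*sqrt(51) (r = sqrt(-816) = 4*I*sqrt(51) ≈ 28.566*I)
x(c) = 2 + 4*I*sqrt(51)
-x(a(-34, -18)) = -(2 + 4*I*sqrt(51)) = -2 - 4*I*sqrt(51)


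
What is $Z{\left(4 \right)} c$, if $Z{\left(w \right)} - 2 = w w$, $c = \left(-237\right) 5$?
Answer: $-21330$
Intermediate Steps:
$c = -1185$
$Z{\left(w \right)} = 2 + w^{2}$ ($Z{\left(w \right)} = 2 + w w = 2 + w^{2}$)
$Z{\left(4 \right)} c = \left(2 + 4^{2}\right) \left(-1185\right) = \left(2 + 16\right) \left(-1185\right) = 18 \left(-1185\right) = -21330$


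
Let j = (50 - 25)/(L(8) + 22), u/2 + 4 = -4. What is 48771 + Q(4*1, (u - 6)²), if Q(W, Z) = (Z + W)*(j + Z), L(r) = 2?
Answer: 856414/3 ≈ 2.8547e+5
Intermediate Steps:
u = -16 (u = -8 + 2*(-4) = -8 - 8 = -16)
j = 25/24 (j = (50 - 25)/(2 + 22) = 25/24 ≈ 1.0417)
Q(W, Z) = (25/24 + Z)*(W + Z) (Q(W, Z) = (Z + W)*(25/24 + Z) = (W + Z)*(25/24 + Z) = (25/24 + Z)*(W + Z))
48771 + Q(4*1, (u - 6)²) = 48771 + (((-16 - 6)²)² + 25*(4*1)/24 + 25*(-16 - 6)²/24 + (4*1)*(-16 - 6)²) = 48771 + (((-22)²)² + (25/24)*4 + (25/24)*(-22)² + 4*(-22)²) = 48771 + (484² + 25/6 + (25/24)*484 + 4*484) = 48771 + (234256 + 25/6 + 3025/6 + 1936) = 48771 + 710101/3 = 856414/3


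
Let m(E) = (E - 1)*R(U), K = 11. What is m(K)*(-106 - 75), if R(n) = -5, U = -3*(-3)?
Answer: 9050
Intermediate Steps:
U = 9
m(E) = 5 - 5*E (m(E) = (E - 1)*(-5) = (-1 + E)*(-5) = 5 - 5*E)
m(K)*(-106 - 75) = (5 - 5*11)*(-106 - 75) = (5 - 55)*(-181) = -50*(-181) = 9050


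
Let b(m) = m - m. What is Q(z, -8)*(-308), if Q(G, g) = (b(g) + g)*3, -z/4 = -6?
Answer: 7392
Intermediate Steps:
z = 24 (z = -4*(-6) = 24)
b(m) = 0
Q(G, g) = 3*g (Q(G, g) = (0 + g)*3 = g*3 = 3*g)
Q(z, -8)*(-308) = (3*(-8))*(-308) = -24*(-308) = 7392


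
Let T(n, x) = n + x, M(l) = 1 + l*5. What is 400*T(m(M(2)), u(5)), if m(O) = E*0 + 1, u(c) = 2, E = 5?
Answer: 1200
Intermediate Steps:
M(l) = 1 + 5*l
m(O) = 1 (m(O) = 5*0 + 1 = 0 + 1 = 1)
400*T(m(M(2)), u(5)) = 400*(1 + 2) = 400*3 = 1200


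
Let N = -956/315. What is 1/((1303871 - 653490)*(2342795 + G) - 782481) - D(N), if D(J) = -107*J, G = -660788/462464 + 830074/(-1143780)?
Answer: -5152804059299574885085501388/15867646332844888839423285 ≈ -324.74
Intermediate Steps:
G = -71229715061/33059817120 (G = -660788*1/462464 + 830074*(-1/1143780) = -165197/115616 - 415037/571890 = -71229715061/33059817120 ≈ -2.1546)
N = -956/315 (N = -956*1/315 = -956/315 ≈ -3.0349)
1/((1303871 - 653490)*(2342795 + G) - 782481) - D(N) = 1/((1303871 - 653490)*(2342795 - 71229715061/33059817120) - 782481) - (-107)*(-956)/315 = 1/(650381*(77452303019935339/33059817120) - 782481) - 1*102292/315 = 1/(50373506290408565714159/33059817120 - 782481) - 102292/315 = 1/(50373480421729805839439/33059817120) - 102292/315 = 33059817120/50373480421729805839439 - 102292/315 = -5152804059299574885085501388/15867646332844888839423285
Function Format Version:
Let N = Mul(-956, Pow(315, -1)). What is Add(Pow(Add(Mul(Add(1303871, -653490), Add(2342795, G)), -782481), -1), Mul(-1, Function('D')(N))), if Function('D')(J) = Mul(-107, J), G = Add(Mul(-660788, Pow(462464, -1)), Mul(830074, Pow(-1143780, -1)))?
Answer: Rational(-5152804059299574885085501388, 15867646332844888839423285) ≈ -324.74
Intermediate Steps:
G = Rational(-71229715061, 33059817120) (G = Add(Mul(-660788, Rational(1, 462464)), Mul(830074, Rational(-1, 1143780))) = Add(Rational(-165197, 115616), Rational(-415037, 571890)) = Rational(-71229715061, 33059817120) ≈ -2.1546)
N = Rational(-956, 315) (N = Mul(-956, Rational(1, 315)) = Rational(-956, 315) ≈ -3.0349)
Add(Pow(Add(Mul(Add(1303871, -653490), Add(2342795, G)), -782481), -1), Mul(-1, Function('D')(N))) = Add(Pow(Add(Mul(Add(1303871, -653490), Add(2342795, Rational(-71229715061, 33059817120))), -782481), -1), Mul(-1, Mul(-107, Rational(-956, 315)))) = Add(Pow(Add(Mul(650381, Rational(77452303019935339, 33059817120)), -782481), -1), Mul(-1, Rational(102292, 315))) = Add(Pow(Add(Rational(50373506290408565714159, 33059817120), -782481), -1), Rational(-102292, 315)) = Add(Pow(Rational(50373480421729805839439, 33059817120), -1), Rational(-102292, 315)) = Add(Rational(33059817120, 50373480421729805839439), Rational(-102292, 315)) = Rational(-5152804059299574885085501388, 15867646332844888839423285)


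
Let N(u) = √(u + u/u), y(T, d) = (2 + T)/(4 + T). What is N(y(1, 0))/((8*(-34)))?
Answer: -√10/680 ≈ -0.0046504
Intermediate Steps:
y(T, d) = (2 + T)/(4 + T)
N(u) = √(1 + u) (N(u) = √(u + 1) = √(1 + u))
N(y(1, 0))/((8*(-34))) = √(1 + (2 + 1)/(4 + 1))/((8*(-34))) = √(1 + 3/5)/(-272) = √(1 + (⅕)*3)*(-1/272) = √(1 + ⅗)*(-1/272) = √(8/5)*(-1/272) = (2*√10/5)*(-1/272) = -√10/680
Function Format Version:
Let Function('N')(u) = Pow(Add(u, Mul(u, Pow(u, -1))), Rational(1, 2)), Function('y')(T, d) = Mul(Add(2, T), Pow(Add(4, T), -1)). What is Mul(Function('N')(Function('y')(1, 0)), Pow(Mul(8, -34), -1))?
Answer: Mul(Rational(-1, 680), Pow(10, Rational(1, 2))) ≈ -0.0046504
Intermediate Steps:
Function('y')(T, d) = Mul(Pow(Add(4, T), -1), Add(2, T))
Function('N')(u) = Pow(Add(1, u), Rational(1, 2)) (Function('N')(u) = Pow(Add(u, 1), Rational(1, 2)) = Pow(Add(1, u), Rational(1, 2)))
Mul(Function('N')(Function('y')(1, 0)), Pow(Mul(8, -34), -1)) = Mul(Pow(Add(1, Mul(Pow(Add(4, 1), -1), Add(2, 1))), Rational(1, 2)), Pow(Mul(8, -34), -1)) = Mul(Pow(Add(1, Mul(Pow(5, -1), 3)), Rational(1, 2)), Pow(-272, -1)) = Mul(Pow(Add(1, Mul(Rational(1, 5), 3)), Rational(1, 2)), Rational(-1, 272)) = Mul(Pow(Add(1, Rational(3, 5)), Rational(1, 2)), Rational(-1, 272)) = Mul(Pow(Rational(8, 5), Rational(1, 2)), Rational(-1, 272)) = Mul(Mul(Rational(2, 5), Pow(10, Rational(1, 2))), Rational(-1, 272)) = Mul(Rational(-1, 680), Pow(10, Rational(1, 2)))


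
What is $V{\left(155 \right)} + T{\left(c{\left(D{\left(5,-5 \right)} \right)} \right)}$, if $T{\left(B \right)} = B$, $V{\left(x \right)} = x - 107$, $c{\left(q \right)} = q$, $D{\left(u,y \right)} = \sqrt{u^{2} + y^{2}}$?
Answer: $48 + 5 \sqrt{2} \approx 55.071$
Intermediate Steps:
$V{\left(x \right)} = -107 + x$ ($V{\left(x \right)} = x - 107 = -107 + x$)
$V{\left(155 \right)} + T{\left(c{\left(D{\left(5,-5 \right)} \right)} \right)} = \left(-107 + 155\right) + \sqrt{5^{2} + \left(-5\right)^{2}} = 48 + \sqrt{25 + 25} = 48 + \sqrt{50} = 48 + 5 \sqrt{2}$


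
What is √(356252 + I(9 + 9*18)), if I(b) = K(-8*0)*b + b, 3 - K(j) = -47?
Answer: √364973 ≈ 604.13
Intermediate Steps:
K(j) = 50 (K(j) = 3 - 1*(-47) = 3 + 47 = 50)
I(b) = 51*b (I(b) = 50*b + b = 51*b)
√(356252 + I(9 + 9*18)) = √(356252 + 51*(9 + 9*18)) = √(356252 + 51*(9 + 162)) = √(356252 + 51*171) = √(356252 + 8721) = √364973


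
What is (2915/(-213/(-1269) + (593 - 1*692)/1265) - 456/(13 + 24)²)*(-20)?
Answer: -1941224523270/2983051 ≈ -6.5075e+5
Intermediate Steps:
(2915/(-213/(-1269) + (593 - 1*692)/1265) - 456/(13 + 24)²)*(-20) = (2915/(-213*(-1/1269) + (593 - 692)*(1/1265)) - 456/(37²))*(-20) = (2915/(71/423 - 99*1/1265) - 456/1369)*(-20) = (2915/(71/423 - 9/115) - 456*1/1369)*(-20) = (2915/(4358/48645) - 456/1369)*(-20) = (2915*(48645/4358) - 456/1369)*(-20) = (141800175/4358 - 456/1369)*(-20) = (194122452327/5966102)*(-20) = -1941224523270/2983051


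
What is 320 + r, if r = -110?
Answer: 210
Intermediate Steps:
320 + r = 320 - 110 = 210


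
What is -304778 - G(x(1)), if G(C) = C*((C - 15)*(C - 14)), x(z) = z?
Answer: -304960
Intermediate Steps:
G(C) = C*(-15 + C)*(-14 + C) (G(C) = C*((-15 + C)*(-14 + C)) = C*(-15 + C)*(-14 + C))
-304778 - G(x(1)) = -304778 - (210 + 1² - 29*1) = -304778 - (210 + 1 - 29) = -304778 - 182 = -304960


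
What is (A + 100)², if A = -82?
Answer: 324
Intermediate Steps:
(A + 100)² = (-82 + 100)² = 18² = 324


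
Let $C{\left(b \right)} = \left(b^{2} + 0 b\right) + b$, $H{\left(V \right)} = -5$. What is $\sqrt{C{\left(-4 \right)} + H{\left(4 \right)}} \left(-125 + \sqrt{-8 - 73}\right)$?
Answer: $\sqrt{7} \left(-125 + 9 i\right) \approx -330.72 + 23.812 i$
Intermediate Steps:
$C{\left(b \right)} = b + b^{2}$ ($C{\left(b \right)} = \left(b^{2} + 0\right) + b = b^{2} + b = b + b^{2}$)
$\sqrt{C{\left(-4 \right)} + H{\left(4 \right)}} \left(-125 + \sqrt{-8 - 73}\right) = \sqrt{- 4 \left(1 - 4\right) - 5} \left(-125 + \sqrt{-8 - 73}\right) = \sqrt{\left(-4\right) \left(-3\right) - 5} \left(-125 + \sqrt{-81}\right) = \sqrt{12 - 5} \left(-125 + 9 i\right) = \sqrt{7} \left(-125 + 9 i\right)$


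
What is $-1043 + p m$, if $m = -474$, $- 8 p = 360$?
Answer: $20287$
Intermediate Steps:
$p = -45$ ($p = \left(- \frac{1}{8}\right) 360 = -45$)
$-1043 + p m = -1043 - -21330 = -1043 + 21330 = 20287$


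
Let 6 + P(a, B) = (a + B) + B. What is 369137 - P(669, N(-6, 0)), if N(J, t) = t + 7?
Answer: 368460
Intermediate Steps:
N(J, t) = 7 + t
P(a, B) = -6 + a + 2*B (P(a, B) = -6 + ((a + B) + B) = -6 + ((B + a) + B) = -6 + (a + 2*B) = -6 + a + 2*B)
369137 - P(669, N(-6, 0)) = 369137 - (-6 + 669 + 2*(7 + 0)) = 369137 - (-6 + 669 + 2*7) = 369137 - (-6 + 669 + 14) = 369137 - 1*677 = 369137 - 677 = 368460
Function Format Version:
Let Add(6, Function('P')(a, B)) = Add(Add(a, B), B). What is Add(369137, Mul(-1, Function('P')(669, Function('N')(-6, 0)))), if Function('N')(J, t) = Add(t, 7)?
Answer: 368460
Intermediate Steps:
Function('N')(J, t) = Add(7, t)
Function('P')(a, B) = Add(-6, a, Mul(2, B)) (Function('P')(a, B) = Add(-6, Add(Add(a, B), B)) = Add(-6, Add(Add(B, a), B)) = Add(-6, Add(a, Mul(2, B))) = Add(-6, a, Mul(2, B)))
Add(369137, Mul(-1, Function('P')(669, Function('N')(-6, 0)))) = Add(369137, Mul(-1, Add(-6, 669, Mul(2, Add(7, 0))))) = Add(369137, Mul(-1, Add(-6, 669, Mul(2, 7)))) = Add(369137, Mul(-1, Add(-6, 669, 14))) = Add(369137, Mul(-1, 677)) = Add(369137, -677) = 368460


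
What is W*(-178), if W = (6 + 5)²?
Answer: -21538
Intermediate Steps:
W = 121 (W = 11² = 121)
W*(-178) = 121*(-178) = -21538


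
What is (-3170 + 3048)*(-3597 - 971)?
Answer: 557296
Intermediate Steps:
(-3170 + 3048)*(-3597 - 971) = -122*(-4568) = 557296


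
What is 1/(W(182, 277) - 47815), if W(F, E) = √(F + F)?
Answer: -47815/2286273861 - 2*√91/2286273861 ≈ -2.0922e-5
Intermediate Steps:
W(F, E) = √2*√F (W(F, E) = √(2*F) = √2*√F)
1/(W(182, 277) - 47815) = 1/(√2*√182 - 47815) = 1/(2*√91 - 47815) = 1/(-47815 + 2*√91)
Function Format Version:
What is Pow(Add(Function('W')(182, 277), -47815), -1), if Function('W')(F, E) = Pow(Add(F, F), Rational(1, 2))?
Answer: Add(Rational(-47815, 2286273861), Mul(Rational(-2, 2286273861), Pow(91, Rational(1, 2)))) ≈ -2.0922e-5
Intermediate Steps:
Function('W')(F, E) = Mul(Pow(2, Rational(1, 2)), Pow(F, Rational(1, 2))) (Function('W')(F, E) = Pow(Mul(2, F), Rational(1, 2)) = Mul(Pow(2, Rational(1, 2)), Pow(F, Rational(1, 2))))
Pow(Add(Function('W')(182, 277), -47815), -1) = Pow(Add(Mul(Pow(2, Rational(1, 2)), Pow(182, Rational(1, 2))), -47815), -1) = Pow(Add(Mul(2, Pow(91, Rational(1, 2))), -47815), -1) = Pow(Add(-47815, Mul(2, Pow(91, Rational(1, 2)))), -1)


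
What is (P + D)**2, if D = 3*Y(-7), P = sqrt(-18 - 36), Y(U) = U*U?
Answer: 21555 + 882*I*sqrt(6) ≈ 21555.0 + 2160.4*I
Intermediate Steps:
Y(U) = U**2
P = 3*I*sqrt(6) (P = sqrt(-54) = 3*I*sqrt(6) ≈ 7.3485*I)
D = 147 (D = 3*(-7)**2 = 3*49 = 147)
(P + D)**2 = (3*I*sqrt(6) + 147)**2 = (147 + 3*I*sqrt(6))**2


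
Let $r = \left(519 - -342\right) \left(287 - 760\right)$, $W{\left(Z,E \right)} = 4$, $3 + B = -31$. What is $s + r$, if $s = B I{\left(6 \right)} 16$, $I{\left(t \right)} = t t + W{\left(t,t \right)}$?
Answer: $-429013$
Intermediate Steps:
$B = -34$ ($B = -3 - 31 = -34$)
$I{\left(t \right)} = 4 + t^{2}$ ($I{\left(t \right)} = t t + 4 = t^{2} + 4 = 4 + t^{2}$)
$s = -21760$ ($s = - 34 \left(4 + 6^{2}\right) 16 = - 34 \left(4 + 36\right) 16 = \left(-34\right) 40 \cdot 16 = \left(-1360\right) 16 = -21760$)
$r = -407253$ ($r = \left(519 + 342\right) \left(-473\right) = 861 \left(-473\right) = -407253$)
$s + r = -21760 - 407253 = -429013$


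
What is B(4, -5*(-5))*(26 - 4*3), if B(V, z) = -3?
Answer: -42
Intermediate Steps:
B(4, -5*(-5))*(26 - 4*3) = -3*(26 - 4*3) = -3*(26 - 12) = -3*14 = -42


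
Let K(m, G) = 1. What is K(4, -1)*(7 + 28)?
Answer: 35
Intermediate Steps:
K(4, -1)*(7 + 28) = 1*(7 + 28) = 1*35 = 35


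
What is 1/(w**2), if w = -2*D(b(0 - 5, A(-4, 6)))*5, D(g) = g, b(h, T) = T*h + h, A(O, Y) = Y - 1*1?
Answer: 1/90000 ≈ 1.1111e-5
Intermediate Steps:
A(O, Y) = -1 + Y (A(O, Y) = Y - 1 = -1 + Y)
b(h, T) = h + T*h
w = 300 (w = -2*(0 - 5)*(1 + (-1 + 6))*5 = -(-10)*(1 + 5)*5 = -(-10)*6*5 = -2*(-30)*5 = 60*5 = 300)
1/(w**2) = 1/(300**2) = 1/90000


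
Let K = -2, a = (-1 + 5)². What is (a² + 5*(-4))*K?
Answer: -472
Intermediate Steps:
a = 16 (a = 4² = 16)
(a² + 5*(-4))*K = (16² + 5*(-4))*(-2) = (256 - 20)*(-2) = 236*(-2) = -472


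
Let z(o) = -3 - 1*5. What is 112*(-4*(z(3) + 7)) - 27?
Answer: 421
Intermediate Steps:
z(o) = -8 (z(o) = -3 - 5 = -8)
112*(-4*(z(3) + 7)) - 27 = 112*(-4*(-8 + 7)) - 27 = 112*(-4*(-1)) - 27 = 112*4 - 27 = 448 - 27 = 421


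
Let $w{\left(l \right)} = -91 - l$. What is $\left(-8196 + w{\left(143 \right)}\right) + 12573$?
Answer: $4143$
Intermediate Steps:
$\left(-8196 + w{\left(143 \right)}\right) + 12573 = \left(-8196 - 234\right) + 12573 = -8430 + 12573 = 4143$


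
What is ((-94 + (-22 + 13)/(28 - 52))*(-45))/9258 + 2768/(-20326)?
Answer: 80013113/250904144 ≈ 0.31890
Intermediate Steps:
((-94 + (-22 + 13)/(28 - 52))*(-45))/9258 + 2768/(-20326) = ((-94 - 9/(-24))*(-45))*(1/9258) + 2768*(-1/20326) = ((-94 - 9*(-1/24))*(-45))*(1/9258) - 1384/10163 = ((-94 + 3/8)*(-45))*(1/9258) - 1384/10163 = -749/8*(-45)*(1/9258) - 1384/10163 = (33705/8)*(1/9258) - 1384/10163 = 11235/24688 - 1384/10163 = 80013113/250904144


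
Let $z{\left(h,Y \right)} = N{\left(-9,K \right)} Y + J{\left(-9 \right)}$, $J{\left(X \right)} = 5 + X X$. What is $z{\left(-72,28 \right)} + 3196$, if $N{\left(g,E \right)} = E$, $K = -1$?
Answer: $3254$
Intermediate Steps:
$J{\left(X \right)} = 5 + X^{2}$
$z{\left(h,Y \right)} = 86 - Y$ ($z{\left(h,Y \right)} = - Y + \left(5 + \left(-9\right)^{2}\right) = - Y + \left(5 + 81\right) = - Y + 86 = 86 - Y$)
$z{\left(-72,28 \right)} + 3196 = \left(86 - 28\right) + 3196 = 58 + 3196 = 3254$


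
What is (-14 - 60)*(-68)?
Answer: 5032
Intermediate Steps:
(-14 - 60)*(-68) = -74*(-68) = 5032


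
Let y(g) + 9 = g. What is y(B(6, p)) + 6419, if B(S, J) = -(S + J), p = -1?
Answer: 6405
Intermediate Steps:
B(S, J) = -J - S (B(S, J) = -(J + S) = -J - S)
y(g) = -9 + g
y(B(6, p)) + 6419 = (-9 + (-1*(-1) - 1*6)) + 6419 = (-9 + (1 - 6)) + 6419 = (-9 - 5) + 6419 = -14 + 6419 = 6405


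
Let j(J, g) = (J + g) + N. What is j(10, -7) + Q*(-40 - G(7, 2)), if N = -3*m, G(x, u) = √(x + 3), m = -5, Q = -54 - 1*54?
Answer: 4338 + 108*√10 ≈ 4679.5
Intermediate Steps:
Q = -108 (Q = -54 - 54 = -108)
G(x, u) = √(3 + x)
N = 15 (N = -3*(-5) = 15)
j(J, g) = 15 + J + g (j(J, g) = (J + g) + 15 = 15 + J + g)
j(10, -7) + Q*(-40 - G(7, 2)) = (15 + 10 - 7) - 108*(-40 - √(3 + 7)) = 18 - 108*(-40 - √10) = 18 + (4320 + 108*√10) = 4338 + 108*√10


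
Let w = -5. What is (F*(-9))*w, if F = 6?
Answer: 270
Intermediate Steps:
(F*(-9))*w = (6*(-9))*(-5) = -54*(-5) = 270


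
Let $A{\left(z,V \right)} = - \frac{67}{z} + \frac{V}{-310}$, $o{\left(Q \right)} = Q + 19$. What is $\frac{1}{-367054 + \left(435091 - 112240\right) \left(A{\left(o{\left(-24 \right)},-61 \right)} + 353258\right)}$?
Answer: $\frac{62}{7071330716641} \approx 8.7678 \cdot 10^{-12}$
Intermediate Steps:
$o{\left(Q \right)} = 19 + Q$
$A{\left(z,V \right)} = - \frac{67}{z} - \frac{V}{310}$ ($A{\left(z,V \right)} = - \frac{67}{z} + V \left(- \frac{1}{310}\right) = - \frac{67}{z} - \frac{V}{310}$)
$\frac{1}{-367054 + \left(435091 - 112240\right) \left(A{\left(o{\left(-24 \right)},-61 \right)} + 353258\right)} = \frac{1}{-367054 + \left(435091 - 112240\right) \left(\left(- \frac{67}{19 - 24} - - \frac{61}{310}\right) + 353258\right)} = \frac{1}{-367054 + 322851 \left(\left(- \frac{67}{-5} + \frac{61}{310}\right) + 353258\right)} = \frac{1}{-367054 + 322851 \left(\left(\left(-67\right) \left(- \frac{1}{5}\right) + \frac{61}{310}\right) + 353258\right)} = \frac{1}{-367054 + 322851 \left(\left(\frac{67}{5} + \frac{61}{310}\right) + 353258\right)} = \frac{1}{-367054 + 322851 \left(\frac{843}{62} + 353258\right)} = \frac{1}{-367054 + 322851 \cdot \frac{21902839}{62}} = \frac{1}{-367054 + \frac{7071353473989}{62}} = \frac{1}{\frac{7071330716641}{62}} = \frac{62}{7071330716641}$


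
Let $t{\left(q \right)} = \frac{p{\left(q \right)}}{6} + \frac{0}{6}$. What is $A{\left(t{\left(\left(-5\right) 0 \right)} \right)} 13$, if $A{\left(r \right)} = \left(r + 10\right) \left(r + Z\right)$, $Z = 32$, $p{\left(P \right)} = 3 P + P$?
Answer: $4160$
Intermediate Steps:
$p{\left(P \right)} = 4 P$
$t{\left(q \right)} = \frac{2 q}{3}$ ($t{\left(q \right)} = \frac{4 q}{6} + \frac{0}{6} = 4 q \frac{1}{6} + 0 \cdot \frac{1}{6} = \frac{2 q}{3} + 0 = \frac{2 q}{3}$)
$A{\left(r \right)} = \left(10 + r\right) \left(32 + r\right)$ ($A{\left(r \right)} = \left(r + 10\right) \left(r + 32\right) = \left(10 + r\right) \left(32 + r\right)$)
$A{\left(t{\left(\left(-5\right) 0 \right)} \right)} 13 = \left(320 + \left(\frac{2 \left(\left(-5\right) 0\right)}{3}\right)^{2} + 42 \frac{2 \left(\left(-5\right) 0\right)}{3}\right) 13 = \left(320 + \left(\frac{2}{3} \cdot 0\right)^{2} + 42 \cdot \frac{2}{3} \cdot 0\right) 13 = \left(320 + 0^{2} + 42 \cdot 0\right) 13 = \left(320 + 0 + 0\right) 13 = 320 \cdot 13 = 4160$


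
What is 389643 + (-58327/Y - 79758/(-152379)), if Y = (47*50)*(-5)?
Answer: 1649284635121/4232750 ≈ 3.8965e+5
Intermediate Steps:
Y = -11750 (Y = 2350*(-5) = -11750)
389643 + (-58327/Y - 79758/(-152379)) = 389643 + (-58327/(-11750) - 79758/(-152379)) = 389643 + (-58327*(-1/11750) - 79758*(-1/152379)) = 389643 + (1241/250 + 8862/16931) = 389643 + 23226871/4232750 = 1649284635121/4232750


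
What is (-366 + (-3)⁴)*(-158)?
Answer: 45030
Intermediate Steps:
(-366 + (-3)⁴)*(-158) = (-366 + 81)*(-158) = -285*(-158) = 45030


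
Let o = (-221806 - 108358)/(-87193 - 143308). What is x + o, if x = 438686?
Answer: 101117891850/230501 ≈ 4.3869e+5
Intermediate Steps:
o = 330164/230501 (o = -330164/(-230501) = -330164*(-1/230501) = 330164/230501 ≈ 1.4324)
x + o = 438686 + 330164/230501 = 101117891850/230501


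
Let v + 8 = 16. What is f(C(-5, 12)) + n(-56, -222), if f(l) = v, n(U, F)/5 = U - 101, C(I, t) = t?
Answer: -777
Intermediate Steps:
n(U, F) = -505 + 5*U (n(U, F) = 5*(U - 101) = 5*(-101 + U) = -505 + 5*U)
v = 8 (v = -8 + 16 = 8)
f(l) = 8
f(C(-5, 12)) + n(-56, -222) = 8 + (-505 + 5*(-56)) = 8 + (-505 - 280) = 8 - 785 = -777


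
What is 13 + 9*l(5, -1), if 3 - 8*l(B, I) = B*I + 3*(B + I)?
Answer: 17/2 ≈ 8.5000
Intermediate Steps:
l(B, I) = 3/8 - 3*B/8 - 3*I/8 - B*I/8 (l(B, I) = 3/8 - (B*I + 3*(B + I))/8 = 3/8 - (B*I + (3*B + 3*I))/8 = 3/8 - (3*B + 3*I + B*I)/8 = 3/8 + (-3*B/8 - 3*I/8 - B*I/8) = 3/8 - 3*B/8 - 3*I/8 - B*I/8)
13 + 9*l(5, -1) = 13 + 9*(3/8 - 3/8*5 - 3/8*(-1) - ⅛*5*(-1)) = 13 + 9*(3/8 - 15/8 + 3/8 + 5/8) = 13 + 9*(-½) = 13 - 9/2 = 17/2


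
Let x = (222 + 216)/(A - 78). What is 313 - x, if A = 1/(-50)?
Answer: 1242913/3901 ≈ 318.61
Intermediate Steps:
A = -1/50 ≈ -0.020000
x = -21900/3901 (x = (222 + 216)/(-1/50 - 78) = 438/(-3901/50) = 438*(-50/3901) = -21900/3901 ≈ -5.6139)
313 - x = 313 - 1*(-21900/3901) = 313 + 21900/3901 = 1242913/3901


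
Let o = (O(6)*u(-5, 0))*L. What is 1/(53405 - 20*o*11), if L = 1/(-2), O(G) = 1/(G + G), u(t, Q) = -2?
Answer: 3/160160 ≈ 1.8731e-5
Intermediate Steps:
O(G) = 1/(2*G)
L = -1/2 ≈ -0.50000
o = 1/12 (o = (((1/2)/6)*(-2))*(-1/2) = (((1/2)*(1/6))*(-2))*(-1/2) = ((1/12)*(-2))*(-1/2) = -1/6*(-1/2) = 1/12 ≈ 0.083333)
1/(53405 - 20*o*11) = 1/(53405 - 20*1/12*11) = 1/(53405 - 5/3*11) = 1/(53405 - 55/3) = 1/(160160/3) = 3/160160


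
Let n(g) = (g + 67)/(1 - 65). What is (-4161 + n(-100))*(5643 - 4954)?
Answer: -183460719/64 ≈ -2.8666e+6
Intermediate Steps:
n(g) = -67/64 - g/64 (n(g) = (67 + g)/(-64) = (67 + g)*(-1/64) = -67/64 - g/64)
(-4161 + n(-100))*(5643 - 4954) = (-4161 + (-67/64 - 1/64*(-100)))*(5643 - 4954) = (-4161 + (-67/64 + 25/16))*689 = (-4161 + 33/64)*689 = -266271/64*689 = -183460719/64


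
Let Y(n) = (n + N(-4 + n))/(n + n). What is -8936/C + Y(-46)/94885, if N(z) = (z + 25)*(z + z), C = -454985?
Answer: 7688956393/397175515870 ≈ 0.019359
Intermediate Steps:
N(z) = 2*z*(25 + z) (N(z) = (25 + z)*(2*z) = 2*z*(25 + z))
Y(n) = (n + 2*(-4 + n)*(21 + n))/(2*n) (Y(n) = (n + 2*(-4 + n)*(25 + (-4 + n)))/(n + n) = (n + 2*(-4 + n)*(21 + n))/((2*n)) = (n + 2*(-4 + n)*(21 + n))*(1/(2*n)) = (n + 2*(-4 + n)*(21 + n))/(2*n))
-8936/C + Y(-46)/94885 = -8936/(-454985) + (35/2 - 46 - 84/(-46))/94885 = -8936*(-1/454985) + (35/2 - 46 - 84*(-1/46))*(1/94885) = 8936/454985 + (35/2 - 46 + 42/23)*(1/94885) = 8936/454985 - 1227/46*1/94885 = 8936/454985 - 1227/4364710 = 7688956393/397175515870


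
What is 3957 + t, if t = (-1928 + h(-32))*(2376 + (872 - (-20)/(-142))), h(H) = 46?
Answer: -433704489/71 ≈ -6.1085e+6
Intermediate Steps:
t = -433985436/71 (t = (-1928 + 46)*(2376 + (872 - (-20)/(-142))) = -1882*(2376 + (872 - (-20)*(-1)/142)) = -1882*(2376 + (872 - 1*10/71)) = -1882*(2376 + (872 - 10/71)) = -1882*(2376 + 61902/71) = -1882*230598/71 = -433985436/71 ≈ -6.1125e+6)
3957 + t = 3957 - 433985436/71 = -433704489/71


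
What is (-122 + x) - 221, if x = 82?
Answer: -261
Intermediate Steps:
(-122 + x) - 221 = (-122 + 82) - 221 = -40 - 221 = -261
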